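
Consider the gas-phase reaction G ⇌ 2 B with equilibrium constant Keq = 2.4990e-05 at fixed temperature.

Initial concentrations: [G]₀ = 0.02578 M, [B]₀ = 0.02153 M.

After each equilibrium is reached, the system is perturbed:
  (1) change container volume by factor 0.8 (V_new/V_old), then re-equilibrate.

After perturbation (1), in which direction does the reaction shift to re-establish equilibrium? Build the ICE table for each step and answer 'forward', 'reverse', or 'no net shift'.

Q₀ = 0.01798 vs Keq = 2.4990e-05 ⇒ Q>K, reverse
Step 1:
                   G          B
  init       0.02578    0.02153
  Δ          0.01029   -0.02058
  eq         0.03607 9.4942e-04
  solve Keq expr → x = -0.01029; check Q = 2.4990e-05
Then change container volume by factor 0.8 (V_new/V_old).
Step 2:
                   G          B
  init       0.04509   0.001187
  Δ       6.2279e-05 -1.2456e-04
  eq         0.04515   0.001062
  solve Keq expr → x = -6.2279e-05; check Q = 2.4990e-05

Direction: reverse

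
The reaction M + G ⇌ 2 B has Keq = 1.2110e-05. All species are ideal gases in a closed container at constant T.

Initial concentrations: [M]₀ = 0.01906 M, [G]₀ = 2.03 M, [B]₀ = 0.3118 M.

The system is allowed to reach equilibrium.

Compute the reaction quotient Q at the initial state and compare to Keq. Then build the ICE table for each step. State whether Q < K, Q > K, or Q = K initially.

Q₀ = 2.513; Q > K (proceeds reverse)

Q₀ = 2.513 vs Keq = 1.2110e-05 ⇒ Q>K, reverse
Step 1:
                    M           G           B
  init        0.01906        2.03      0.3118
  Δ            0.1548      0.1548     -0.3097
  eq           0.1739       2.185    0.002145
  solve Keq expr → x = -0.1548; check Q = 1.2110e-05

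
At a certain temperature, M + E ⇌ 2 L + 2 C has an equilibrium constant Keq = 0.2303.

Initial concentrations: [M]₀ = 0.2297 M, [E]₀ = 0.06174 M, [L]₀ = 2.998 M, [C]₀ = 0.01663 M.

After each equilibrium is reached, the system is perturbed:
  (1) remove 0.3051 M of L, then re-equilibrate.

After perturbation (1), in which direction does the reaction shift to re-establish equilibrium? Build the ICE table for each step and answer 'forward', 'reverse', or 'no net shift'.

Q₀ = 0.1753 vs Keq = 0.2303 ⇒ Q<K, forward
Step 1:
                  M         E         L         C
  Initial    0.2297   0.06174     2.998   0.01663
  Change  -0.001101 -0.001101  0.002203  0.002203
  Equil      0.2286   0.06064         3   0.01883
  solve Keq expr → x = 0.001101; check Q = 0.2303
Then remove 0.3051 M of L.
Step 2:
                  M         E         L         C
  Initial    0.2286   0.06064     2.695   0.01883
  Change  -9.5411e-04 -9.5411e-04  0.001908  0.001908
  Equil      0.2276   0.05968     2.697   0.02074
  solve Keq expr → x = 9.5411e-04; check Q = 0.2303

Direction: forward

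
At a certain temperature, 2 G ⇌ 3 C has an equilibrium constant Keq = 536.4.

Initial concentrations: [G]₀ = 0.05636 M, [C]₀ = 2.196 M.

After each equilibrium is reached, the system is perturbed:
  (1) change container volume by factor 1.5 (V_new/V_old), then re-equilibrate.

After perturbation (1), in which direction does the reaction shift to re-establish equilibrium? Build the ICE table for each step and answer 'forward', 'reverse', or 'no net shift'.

Q₀ = 3334 vs Keq = 536.4 ⇒ Q>K, reverse
Step 1:
                  G         C
  Initial   0.05636     2.196
  Change    0.07368   -0.1105
  Equil        0.13     2.085
  solve Keq expr → x = -0.03684; check Q = 536.4
Then change container volume by factor 1.5 (V_new/V_old).
Step 2:
                  G         C
  Initial   0.08669      1.39
  Change   -0.01427    0.0214
  Equil     0.07242     1.412
  solve Keq expr → x = 0.007134; check Q = 536.4

Direction: forward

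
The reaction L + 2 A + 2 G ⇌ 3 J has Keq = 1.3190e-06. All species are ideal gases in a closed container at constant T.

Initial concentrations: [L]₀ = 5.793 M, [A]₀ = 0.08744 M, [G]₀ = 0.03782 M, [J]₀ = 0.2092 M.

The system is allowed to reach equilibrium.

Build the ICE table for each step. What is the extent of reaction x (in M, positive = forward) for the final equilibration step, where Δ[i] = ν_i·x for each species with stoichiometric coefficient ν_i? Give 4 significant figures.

x = -0.06897 M

Q₀ = 144.5 vs Keq = 1.3190e-06 ⇒ Q>K, reverse
Step 1:
                  L         A         G         J
  init        5.793   0.08744   0.03782    0.2092
  Δ         0.06897    0.1379    0.1379   -0.2069
  eq          5.862    0.2254    0.1758  0.002298
  solve Keq expr → x = -0.06897; check Q = 1.3190e-06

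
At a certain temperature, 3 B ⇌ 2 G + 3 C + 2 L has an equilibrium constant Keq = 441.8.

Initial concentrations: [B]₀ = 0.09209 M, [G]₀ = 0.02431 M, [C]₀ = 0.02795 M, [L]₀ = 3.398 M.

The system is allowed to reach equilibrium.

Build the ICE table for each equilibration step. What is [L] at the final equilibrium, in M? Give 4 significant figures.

Q₀ = 1.9078e-04 vs Keq = 441.8 ⇒ Q<K, forward
Step 1:
                   B          G          C          L
  Initial    0.09209    0.02431    0.02795      3.398
  Change    -0.08568    0.05712    0.08568    0.05712
  Equil     0.006406    0.08143     0.1136      3.455
  solve Keq expr → x = 0.02856; check Q = 441.8

[L]_eq = 3.455 M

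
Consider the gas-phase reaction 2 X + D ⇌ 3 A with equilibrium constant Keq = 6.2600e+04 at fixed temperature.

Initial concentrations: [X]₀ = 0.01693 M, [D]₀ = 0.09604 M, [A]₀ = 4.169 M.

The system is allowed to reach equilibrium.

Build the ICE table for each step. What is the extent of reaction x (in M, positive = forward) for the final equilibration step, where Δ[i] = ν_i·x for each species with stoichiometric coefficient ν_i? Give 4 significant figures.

Q₀ = 2.6323e+06 vs Keq = 6.2600e+04 ⇒ Q>K, reverse
Step 1:
                   X          D          A
  Initial    0.01693    0.09604      4.169
  Change     0.07289    0.03644    -0.1093
  Equil      0.08982     0.1325       4.06
  solve Keq expr → x = -0.03644; check Q = 6.2600e+04

x = -0.03644 M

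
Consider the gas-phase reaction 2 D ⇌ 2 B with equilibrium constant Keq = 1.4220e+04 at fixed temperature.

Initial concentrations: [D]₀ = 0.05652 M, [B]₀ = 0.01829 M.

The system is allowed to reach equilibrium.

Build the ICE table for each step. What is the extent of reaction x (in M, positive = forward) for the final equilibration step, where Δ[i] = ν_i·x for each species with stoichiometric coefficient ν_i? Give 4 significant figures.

x = 0.02795 M

Q₀ = 0.1047 vs Keq = 1.4220e+04 ⇒ Q<K, forward
Step 1:
                   D          B
  Initial    0.05652    0.01829
  Change     -0.0559     0.0559
  Equil   6.2213e-04    0.07419
  solve Keq expr → x = 0.02795; check Q = 1.4220e+04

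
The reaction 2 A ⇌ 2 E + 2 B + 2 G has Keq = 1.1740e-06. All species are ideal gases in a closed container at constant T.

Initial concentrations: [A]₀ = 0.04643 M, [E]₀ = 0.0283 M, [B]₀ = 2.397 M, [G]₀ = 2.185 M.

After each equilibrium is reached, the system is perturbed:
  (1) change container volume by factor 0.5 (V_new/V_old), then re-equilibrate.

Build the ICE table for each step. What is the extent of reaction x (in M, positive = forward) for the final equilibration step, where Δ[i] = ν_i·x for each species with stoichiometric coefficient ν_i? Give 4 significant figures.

x = -1.1884e-05 M

Q₀ = 10.19 vs Keq = 1.1740e-06 ⇒ Q>K, reverse
Step 1:
                   A          E          B          G
  I          0.04643     0.0283      2.397      2.185
  C          0.02828   -0.02828   -0.02828   -0.02828
  E          0.07471 1.5846e-05      2.369      2.157
  solve Keq expr → x = -0.01414; check Q = 1.1740e-06
Then change container volume by factor 0.5 (V_new/V_old).
Step 2:
                   A          E          B          G
  I           0.1494 3.1693e-05      4.737      4.313
  C       2.3768e-05 -2.3768e-05 -2.3768e-05 -2.3768e-05
  E           0.1495 7.9246e-06      4.737      4.313
  solve Keq expr → x = -1.1884e-05; check Q = 1.1740e-06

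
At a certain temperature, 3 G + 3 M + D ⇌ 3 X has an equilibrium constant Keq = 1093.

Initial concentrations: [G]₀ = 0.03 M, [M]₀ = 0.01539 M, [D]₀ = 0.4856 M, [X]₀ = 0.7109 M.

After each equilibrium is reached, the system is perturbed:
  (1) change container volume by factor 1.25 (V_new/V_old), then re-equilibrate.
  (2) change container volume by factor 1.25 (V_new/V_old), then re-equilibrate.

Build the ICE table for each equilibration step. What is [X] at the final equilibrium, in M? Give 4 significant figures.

[X]_eq = 0.2762 M

Q₀ = 7.5174e+09 vs Keq = 1093 ⇒ Q>K, reverse
Step 1:
                  G         M         D         X
  I            0.03   0.01539    0.4856    0.7109
  C          0.2184    0.2184   0.07279   -0.2184
  E          0.2484    0.2338    0.5584    0.4925
  solve Keq expr → x = -0.07279; check Q = 1093
Then change container volume by factor 1.25 (V_new/V_old).
Step 2:
                  G         M         D         X
  I          0.1987     0.187    0.4467     0.394
  C         0.02351   0.02351  0.007836  -0.02351
  E          0.2222    0.2105    0.4546    0.3705
  solve Keq expr → x = -0.007836; check Q = 1093
Then change container volume by factor 1.25 (V_new/V_old).
Step 3:
                  G         M         D         X
  I          0.1778    0.1684    0.3636    0.2964
  C         0.02019   0.02019  0.006732  -0.02019
  E           0.198    0.1886    0.3704    0.2762
  solve Keq expr → x = -0.006732; check Q = 1093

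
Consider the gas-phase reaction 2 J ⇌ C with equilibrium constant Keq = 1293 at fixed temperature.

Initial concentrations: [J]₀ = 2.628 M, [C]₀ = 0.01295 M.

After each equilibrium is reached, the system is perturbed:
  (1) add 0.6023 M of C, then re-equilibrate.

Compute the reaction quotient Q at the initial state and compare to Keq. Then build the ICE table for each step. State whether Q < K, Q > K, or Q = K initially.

Q₀ = 0.001875; Q < K (proceeds forward)

Q₀ = 0.001875 vs Keq = 1293 ⇒ Q<K, forward
Step 1:
                   J          C
  I            2.628    0.01295
  C           -2.596      1.298
  E          0.03184      1.311
  solve Keq expr → x = 1.298; check Q = 1293
Then add 0.6023 M of C.
Step 2:
                   J          C
  I          0.03184      1.913
  C         0.006592  -0.003296
  E          0.03843       1.91
  solve Keq expr → x = -0.003296; check Q = 1293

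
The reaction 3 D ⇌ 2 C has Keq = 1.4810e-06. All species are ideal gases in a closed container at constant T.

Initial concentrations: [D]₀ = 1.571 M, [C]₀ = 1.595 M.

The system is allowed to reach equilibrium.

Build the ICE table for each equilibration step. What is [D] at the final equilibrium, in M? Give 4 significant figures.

[D]_eq = 3.949 M

Q₀ = 0.6561 vs Keq = 1.4810e-06 ⇒ Q>K, reverse
Step 1:
                    D           C
  init          1.571       1.595
  Δ             2.378      -1.585
  eq            3.949    0.009551
  solve Keq expr → x = -0.7927; check Q = 1.4810e-06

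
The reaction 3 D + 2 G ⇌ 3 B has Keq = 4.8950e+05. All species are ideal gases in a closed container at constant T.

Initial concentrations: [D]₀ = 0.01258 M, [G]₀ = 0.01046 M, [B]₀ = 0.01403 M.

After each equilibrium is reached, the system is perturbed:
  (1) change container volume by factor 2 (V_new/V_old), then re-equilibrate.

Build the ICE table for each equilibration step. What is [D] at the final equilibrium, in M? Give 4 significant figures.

Q₀ = 1.2678e+04 vs Keq = 4.8950e+05 ⇒ Q<K, forward
Step 1:
                    D           G           B
  init        0.01258     0.01046     0.01403
  Δ         -0.005595    -0.00373    0.005595
  eq         0.006985     0.00673     0.01962
  solve Keq expr → x = 0.001865; check Q = 4.8950e+05
Then change container volume by factor 2 (V_new/V_old).
Step 2:
                    D           G           B
  init       0.003493    0.003365    0.009812
  Δ        9.6052e-04  6.4034e-04 -9.6052e-04
  eq         0.004453    0.004005    0.008852
  solve Keq expr → x = -3.2017e-04; check Q = 4.8950e+05

[D]_eq = 0.004453 M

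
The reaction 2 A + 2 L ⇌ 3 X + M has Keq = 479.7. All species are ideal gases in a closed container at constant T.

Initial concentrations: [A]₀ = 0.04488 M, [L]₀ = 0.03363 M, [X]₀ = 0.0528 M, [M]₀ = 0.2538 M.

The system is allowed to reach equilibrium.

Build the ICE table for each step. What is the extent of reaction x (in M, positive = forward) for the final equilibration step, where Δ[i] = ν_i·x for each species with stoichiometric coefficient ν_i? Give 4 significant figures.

Q₀ = 16.4 vs Keq = 479.7 ⇒ Q<K, forward
Step 1:
                    A           L           X           M
  I           0.04488     0.03363      0.0528      0.2538
  C          -0.01619    -0.01619     0.02429    0.008097
  E           0.02869     0.01744     0.07709      0.2619
  solve Keq expr → x = 0.008097; check Q = 479.7

x = 0.008097 M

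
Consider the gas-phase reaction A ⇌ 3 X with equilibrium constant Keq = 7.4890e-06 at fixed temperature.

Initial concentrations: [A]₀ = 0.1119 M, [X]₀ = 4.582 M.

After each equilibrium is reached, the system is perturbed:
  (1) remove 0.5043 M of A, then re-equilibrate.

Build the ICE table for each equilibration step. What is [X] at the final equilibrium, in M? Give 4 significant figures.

[X]_eq = 0.02037 M

Q₀ = 859.7 vs Keq = 7.4890e-06 ⇒ Q>K, reverse
Step 1:
                   A          X
  I           0.1119      4.582
  C             1.52     -4.559
  E            1.632    0.02303
  solve Keq expr → x = -1.52; check Q = 7.4890e-06
Then remove 0.5043 M of A.
Step 2:
                   A          X
  I            1.127    0.02303
  C       8.8848e-04  -0.002665
  E            1.128    0.02037
  solve Keq expr → x = -8.8848e-04; check Q = 7.4890e-06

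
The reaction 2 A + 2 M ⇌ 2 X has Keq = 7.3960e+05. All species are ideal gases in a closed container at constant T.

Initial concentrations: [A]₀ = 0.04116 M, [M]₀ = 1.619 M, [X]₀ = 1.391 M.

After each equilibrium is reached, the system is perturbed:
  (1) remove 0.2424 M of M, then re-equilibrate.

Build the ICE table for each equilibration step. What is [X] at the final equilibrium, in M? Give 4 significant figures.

Q₀ = 435.7 vs Keq = 7.3960e+05 ⇒ Q<K, forward
Step 1:
                    A           M           X
  init        0.04116       1.619       1.391
  Δ          -0.04011    -0.04011     0.04011
  eq         0.001054       1.579       1.431
  solve Keq expr → x = 0.02005; check Q = 7.3960e+05
Then remove 0.2424 M of M.
Step 2:
                    A           M           X
  init       0.001054       1.336       1.431
  Δ        1.9081e-04  1.9081e-04 -1.9081e-04
  eq         0.001245       1.337       1.431
  solve Keq expr → x = -9.5406e-05; check Q = 7.3960e+05

[X]_eq = 1.431 M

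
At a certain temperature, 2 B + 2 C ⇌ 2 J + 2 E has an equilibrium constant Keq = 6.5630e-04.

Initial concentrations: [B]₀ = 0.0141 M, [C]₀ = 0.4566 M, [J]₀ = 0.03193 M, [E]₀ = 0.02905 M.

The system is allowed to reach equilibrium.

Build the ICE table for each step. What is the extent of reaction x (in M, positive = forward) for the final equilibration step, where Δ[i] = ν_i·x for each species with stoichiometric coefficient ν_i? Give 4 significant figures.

x = -0.00627 M

Q₀ = 0.02076 vs Keq = 6.5630e-04 ⇒ Q>K, reverse
Step 1:
                    B           C           J           E
  init         0.0141      0.4566     0.03193     0.02905
  Δ           0.01254     0.01254    -0.01254    -0.01254
  eq          0.02664      0.4691     0.01939     0.01651
  solve Keq expr → x = -0.00627; check Q = 6.5630e-04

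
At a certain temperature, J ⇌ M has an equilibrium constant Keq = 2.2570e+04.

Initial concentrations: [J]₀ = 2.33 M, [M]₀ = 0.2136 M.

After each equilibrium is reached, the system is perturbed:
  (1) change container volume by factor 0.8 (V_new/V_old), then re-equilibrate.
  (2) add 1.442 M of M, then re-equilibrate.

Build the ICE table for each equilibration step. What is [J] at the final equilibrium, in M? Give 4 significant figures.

Q₀ = 0.09167 vs Keq = 2.2570e+04 ⇒ Q<K, forward
Step 1:
                    J           M
  Initial        2.33      0.2136
  Change        -2.33        2.33
  Equil    1.1269e-04       2.543
  solve Keq expr → x = 2.33; check Q = 2.2570e+04
Then change container volume by factor 0.8 (V_new/V_old).
Step 2:
                    J           M
  Initial  1.4087e-04       3.179
  Change            0           0
  Equil    1.4087e-04       3.179
  solve Keq expr → x = 0; check Q = 2.2570e+04
Then add 1.442 M of M.
Step 3:
                    J           M
  Initial  1.4087e-04       4.621
  Change   6.3887e-05 -6.3887e-05
  Equil    2.0475e-04       4.621
  solve Keq expr → x = -6.3887e-05; check Q = 2.2570e+04

[J]_eq = 2.0475e-04 M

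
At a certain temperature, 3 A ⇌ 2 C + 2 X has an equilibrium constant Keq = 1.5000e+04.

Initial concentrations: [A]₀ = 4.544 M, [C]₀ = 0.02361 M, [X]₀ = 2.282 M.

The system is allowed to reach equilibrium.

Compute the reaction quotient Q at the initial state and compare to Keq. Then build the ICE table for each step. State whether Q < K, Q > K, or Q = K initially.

Q₀ = 3.0939e-05; Q < K (proceeds forward)

Q₀ = 3.0939e-05 vs Keq = 1.5000e+04 ⇒ Q<K, forward
Step 1:
                  A         C         X
  init        4.544   0.02361     2.282
  Δ          -4.299     2.866     2.866
  eq         0.2452     2.889     5.148
  solve Keq expr → x = 1.433; check Q = 1.5000e+04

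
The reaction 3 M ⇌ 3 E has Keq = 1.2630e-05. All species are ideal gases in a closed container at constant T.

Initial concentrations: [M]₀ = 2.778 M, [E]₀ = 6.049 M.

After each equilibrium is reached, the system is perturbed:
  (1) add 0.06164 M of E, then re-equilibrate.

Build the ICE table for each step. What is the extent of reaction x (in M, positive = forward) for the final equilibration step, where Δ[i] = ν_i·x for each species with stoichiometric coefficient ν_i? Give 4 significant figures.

x = -0.02008 M

Q₀ = 10.32 vs Keq = 1.2630e-05 ⇒ Q>K, reverse
Step 1:
                    M           E
  Initial       2.778       6.049
  Change        5.848      -5.848
  Equil         8.626      0.2009
  solve Keq expr → x = -1.949; check Q = 1.2630e-05
Then add 0.06164 M of E.
Step 2:
                    M           E
  Initial       8.626      0.2625
  Change      0.06024    -0.06024
  Equil         8.686      0.2023
  solve Keq expr → x = -0.02008; check Q = 1.2630e-05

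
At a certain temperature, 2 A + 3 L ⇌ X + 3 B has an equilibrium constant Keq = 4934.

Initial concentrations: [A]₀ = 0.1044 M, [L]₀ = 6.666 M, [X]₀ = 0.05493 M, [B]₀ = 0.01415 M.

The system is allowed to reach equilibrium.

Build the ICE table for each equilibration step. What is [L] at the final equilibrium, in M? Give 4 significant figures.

[L]_eq = 6.509 M

Q₀ = 4.8204e-08 vs Keq = 4934 ⇒ Q<K, forward
Step 1:
                    A           L           X           B
  init         0.1044       6.666     0.05493     0.01415
  Δ           -0.1044     -0.1566     0.05219      0.1566
  eq       1.9790e-05       6.509      0.1071      0.1707
  solve Keq expr → x = 0.05219; check Q = 4934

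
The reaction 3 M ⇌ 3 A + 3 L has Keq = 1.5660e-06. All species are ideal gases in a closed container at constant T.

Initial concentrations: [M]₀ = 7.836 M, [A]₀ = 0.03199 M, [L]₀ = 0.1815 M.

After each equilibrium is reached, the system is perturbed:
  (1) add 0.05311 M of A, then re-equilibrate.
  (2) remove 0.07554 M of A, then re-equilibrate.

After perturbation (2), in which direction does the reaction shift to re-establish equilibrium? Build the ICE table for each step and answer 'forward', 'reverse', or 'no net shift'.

Direction: forward

Q₀ = 4.0681e-10 vs Keq = 1.5660e-06 ⇒ Q<K, forward
Step 1:
                  M         A         L
  I           7.836   0.03199    0.1815
  C         -0.2003    0.2003    0.2003
  E           7.636    0.2323    0.3818
  solve Keq expr → x = 0.06676; check Q = 1.5660e-06
Then add 0.05311 M of A.
Step 2:
                  M         A         L
  I           7.636    0.2854    0.3818
  C         0.03132  -0.03132  -0.03132
  E           7.667    0.2541    0.3505
  solve Keq expr → x = -0.01044; check Q = 1.5660e-06
Then remove 0.07554 M of A.
Step 3:
                  M         A         L
  I           7.667    0.1785    0.3505
  C        -0.04519   0.04519   0.04519
  E           7.622    0.2237    0.3956
  solve Keq expr → x = 0.01506; check Q = 1.5660e-06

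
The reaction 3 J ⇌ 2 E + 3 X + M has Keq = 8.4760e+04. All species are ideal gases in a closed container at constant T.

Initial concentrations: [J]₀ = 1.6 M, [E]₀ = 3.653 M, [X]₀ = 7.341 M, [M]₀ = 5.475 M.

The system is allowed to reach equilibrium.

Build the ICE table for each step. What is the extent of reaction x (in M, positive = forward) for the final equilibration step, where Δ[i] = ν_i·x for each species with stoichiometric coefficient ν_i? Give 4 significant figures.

x = 0.2496 M

Q₀ = 7056 vs Keq = 8.4760e+04 ⇒ Q<K, forward
Step 1:
                  J         E         X         M
  Initial       1.6     3.653     7.341     5.475
  Change    -0.7489    0.4993    0.7489    0.2496
  Equil      0.8511     4.152      8.09     5.725
  solve Keq expr → x = 0.2496; check Q = 8.4760e+04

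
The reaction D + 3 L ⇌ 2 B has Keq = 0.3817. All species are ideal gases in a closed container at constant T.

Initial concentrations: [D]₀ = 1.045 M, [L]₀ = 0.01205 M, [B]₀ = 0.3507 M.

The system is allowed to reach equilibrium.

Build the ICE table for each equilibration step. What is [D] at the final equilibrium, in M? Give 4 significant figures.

Q₀ = 6.7266e+04 vs Keq = 0.3817 ⇒ Q>K, reverse
Step 1:
                  D         L         B
  Initial     1.045   0.01205    0.3507
  Change     0.1094    0.3283   -0.2189
  Equil       1.154    0.3404    0.1318
  solve Keq expr → x = -0.1094; check Q = 0.3817

[D]_eq = 1.154 M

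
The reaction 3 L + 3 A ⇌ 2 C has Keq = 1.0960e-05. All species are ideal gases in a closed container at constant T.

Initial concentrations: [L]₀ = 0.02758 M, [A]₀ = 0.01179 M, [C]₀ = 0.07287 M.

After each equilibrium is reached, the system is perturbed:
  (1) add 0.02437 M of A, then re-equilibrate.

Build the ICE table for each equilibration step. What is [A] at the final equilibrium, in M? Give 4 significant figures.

Q₀ = 1.5444e+08 vs Keq = 1.0960e-05 ⇒ Q>K, reverse
Step 1:
                   L          A          C
  Initial    0.02758    0.01179    0.07287
  Change      0.1093     0.1093   -0.07286
  Equil       0.1369     0.1211 7.0635e-06
  solve Keq expr → x = -0.03643; check Q = 1.0960e-05
Then add 0.02437 M of A.
Step 2:
                   L          A          C
  Initial     0.1369     0.1455 7.0635e-06
  Change  -3.3536e-06 -3.3536e-06 2.2357e-06
  Equil       0.1369     0.1455 9.2993e-06
  solve Keq expr → x = 1.1179e-06; check Q = 1.0960e-05

[A]_eq = 0.1455 M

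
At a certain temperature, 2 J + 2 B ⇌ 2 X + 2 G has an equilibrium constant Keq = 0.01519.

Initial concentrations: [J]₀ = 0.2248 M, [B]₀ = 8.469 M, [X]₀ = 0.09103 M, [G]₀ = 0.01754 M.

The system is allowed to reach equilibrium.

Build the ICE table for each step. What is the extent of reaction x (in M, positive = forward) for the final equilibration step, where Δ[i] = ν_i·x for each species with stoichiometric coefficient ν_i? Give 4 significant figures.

x = 0.08739 M

Q₀ = 7.0335e-07 vs Keq = 0.01519 ⇒ Q<K, forward
Step 1:
                   J          B          X          G
  Initial     0.2248      8.469    0.09103    0.01754
  Change     -0.1748    -0.1748     0.1748     0.1748
  Equil      0.05001      8.294     0.2658     0.1923
  solve Keq expr → x = 0.08739; check Q = 0.01519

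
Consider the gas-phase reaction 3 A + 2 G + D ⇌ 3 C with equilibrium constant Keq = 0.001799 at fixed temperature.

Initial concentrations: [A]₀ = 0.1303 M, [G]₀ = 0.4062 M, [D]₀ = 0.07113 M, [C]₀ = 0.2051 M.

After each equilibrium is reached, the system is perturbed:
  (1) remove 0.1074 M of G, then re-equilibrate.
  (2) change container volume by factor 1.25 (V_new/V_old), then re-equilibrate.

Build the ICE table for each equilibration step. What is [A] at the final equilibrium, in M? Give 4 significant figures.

Q₀ = 332.3 vs Keq = 0.001799 ⇒ Q>K, reverse
Step 1:
                   A          G          D          C
  init        0.1303     0.4062    0.07113     0.2051
  Δ           0.1919     0.1279    0.06396    -0.1919
  eq          0.3222     0.5341     0.1351    0.01323
  solve Keq expr → x = -0.06396; check Q = 0.001799
Then remove 0.1074 M of G.
Step 2:
                   A          G          D          C
  init        0.3222     0.4267     0.1351    0.01323
  Δ         0.001741   0.001161 5.8030e-04  -0.001741
  eq          0.3239     0.4279     0.1357    0.01149
  solve Keq expr → x = -5.8030e-04; check Q = 0.001799
Then change container volume by factor 1.25 (V_new/V_old).
Step 3:
                   A          G          D          C
  init        0.2591     0.3423     0.1085   0.009195
  Δ         0.001759   0.001173 5.8627e-04  -0.001759
  eq          0.2609     0.3435     0.1091   0.007436
  solve Keq expr → x = -5.8627e-04; check Q = 0.001799

[A]_eq = 0.2609 M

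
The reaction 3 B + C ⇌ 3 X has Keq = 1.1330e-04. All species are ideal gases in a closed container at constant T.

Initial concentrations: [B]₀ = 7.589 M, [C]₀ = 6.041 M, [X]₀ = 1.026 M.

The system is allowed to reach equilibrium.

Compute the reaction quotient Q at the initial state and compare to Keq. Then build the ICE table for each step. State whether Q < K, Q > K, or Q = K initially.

Q₀ = 4.0905e-04 vs Keq = 1.1330e-04 ⇒ Q>K, reverse
Step 1:
                  B         C         X
  Initial     7.589     6.041     1.026
  Change     0.3245    0.1082   -0.3245
  Equil       7.913     6.149    0.7015
  solve Keq expr → x = -0.1082; check Q = 1.1330e-04

Q₀ = 4.0905e-04; Q > K (proceeds reverse)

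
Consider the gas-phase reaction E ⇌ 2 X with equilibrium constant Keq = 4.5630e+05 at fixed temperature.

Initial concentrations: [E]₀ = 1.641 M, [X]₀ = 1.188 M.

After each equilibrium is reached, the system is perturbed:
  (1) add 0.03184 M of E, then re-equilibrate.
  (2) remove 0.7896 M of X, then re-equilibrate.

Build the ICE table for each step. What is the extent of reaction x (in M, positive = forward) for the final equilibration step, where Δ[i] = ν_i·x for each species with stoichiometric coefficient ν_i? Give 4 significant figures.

x = 1.4323e-05 M

Q₀ = 0.8601 vs Keq = 4.5630e+05 ⇒ Q<K, forward
Step 1:
                   E          X
  I            1.641      1.188
  C           -1.641      3.282
  E       4.3787e-05       4.47
  solve Keq expr → x = 1.641; check Q = 4.5630e+05
Then add 0.03184 M of E.
Step 2:
                   E          X
  I          0.03188       4.47
  C         -0.03184    0.06368
  E       4.5044e-05      4.534
  solve Keq expr → x = 0.03184; check Q = 4.5630e+05
Then remove 0.7896 M of X.
Step 3:
                   E          X
  I       4.5044e-05      3.744
  C       -1.4323e-05 2.8647e-05
  E       3.0720e-05      3.744
  solve Keq expr → x = 1.4323e-05; check Q = 4.5630e+05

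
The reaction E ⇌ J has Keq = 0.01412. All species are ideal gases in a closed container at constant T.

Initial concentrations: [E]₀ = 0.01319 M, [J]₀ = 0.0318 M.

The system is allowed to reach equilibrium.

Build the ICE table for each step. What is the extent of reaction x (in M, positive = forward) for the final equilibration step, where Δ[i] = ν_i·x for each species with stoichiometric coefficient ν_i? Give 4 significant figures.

x = -0.03117 M

Q₀ = 2.411 vs Keq = 0.01412 ⇒ Q>K, reverse
Step 1:
                   E          J
  Initial    0.01319     0.0318
  Change     0.03117   -0.03117
  Equil      0.04436 6.2641e-04
  solve Keq expr → x = -0.03117; check Q = 0.01412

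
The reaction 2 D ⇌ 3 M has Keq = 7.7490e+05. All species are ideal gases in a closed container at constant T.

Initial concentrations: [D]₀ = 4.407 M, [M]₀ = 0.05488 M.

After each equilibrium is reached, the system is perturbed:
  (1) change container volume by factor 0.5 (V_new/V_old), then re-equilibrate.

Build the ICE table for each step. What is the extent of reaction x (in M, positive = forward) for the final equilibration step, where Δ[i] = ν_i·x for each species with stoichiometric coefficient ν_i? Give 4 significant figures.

Q₀ = 8.5105e-06 vs Keq = 7.7490e+05 ⇒ Q<K, forward
Step 1:
                  D         M
  I           4.407   0.05488
  C          -4.388     6.581
  E         0.01942     6.636
  solve Keq expr → x = 2.194; check Q = 7.7490e+05
Then change container volume by factor 0.5 (V_new/V_old).
Step 2:
                  D         M
  I         0.03884     13.27
  C         0.01594  -0.02391
  E         0.05478     13.25
  solve Keq expr → x = -0.00797; check Q = 7.7490e+05

x = -0.00797 M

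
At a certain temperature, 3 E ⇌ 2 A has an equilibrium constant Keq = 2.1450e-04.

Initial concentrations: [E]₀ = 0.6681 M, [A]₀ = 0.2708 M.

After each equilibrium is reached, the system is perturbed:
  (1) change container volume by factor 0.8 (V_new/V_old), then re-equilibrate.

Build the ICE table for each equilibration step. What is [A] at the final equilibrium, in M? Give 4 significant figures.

[A]_eq = 0.02196 M

Q₀ = 0.2459 vs Keq = 2.1450e-04 ⇒ Q>K, reverse
Step 1:
                  E         A
  I          0.6681    0.2708
  C          0.3825    -0.255
  E           1.051   0.01577
  solve Keq expr → x = -0.1275; check Q = 2.1450e-04
Then change container volume by factor 0.8 (V_new/V_old).
Step 2:
                  E         A
  I           1.313   0.01972
  C       -0.003364  0.002242
  E            1.31   0.02196
  solve Keq expr → x = 0.001121; check Q = 2.1450e-04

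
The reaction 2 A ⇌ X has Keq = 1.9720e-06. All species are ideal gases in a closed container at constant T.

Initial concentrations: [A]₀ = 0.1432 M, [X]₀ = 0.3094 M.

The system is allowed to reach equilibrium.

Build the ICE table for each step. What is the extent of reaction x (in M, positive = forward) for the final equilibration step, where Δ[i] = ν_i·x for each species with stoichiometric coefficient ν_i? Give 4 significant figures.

Q₀ = 15.09 vs Keq = 1.9720e-06 ⇒ Q>K, reverse
Step 1:
                    A           X
  I            0.1432      0.3094
  C            0.6188     -0.3094
  E             0.762  1.1450e-06
  solve Keq expr → x = -0.3094; check Q = 1.9720e-06

x = -0.3094 M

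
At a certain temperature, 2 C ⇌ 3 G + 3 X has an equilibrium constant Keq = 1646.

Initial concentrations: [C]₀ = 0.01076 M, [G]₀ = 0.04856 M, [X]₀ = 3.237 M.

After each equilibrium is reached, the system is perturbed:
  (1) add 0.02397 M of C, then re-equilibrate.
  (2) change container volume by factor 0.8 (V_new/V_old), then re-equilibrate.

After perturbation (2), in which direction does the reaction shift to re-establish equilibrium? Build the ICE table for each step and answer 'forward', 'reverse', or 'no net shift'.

Q₀ = 33.55 vs Keq = 1646 ⇒ Q<K, forward
Step 1:
                    C           G           X
  I           0.01076     0.04856       3.237
  C         -0.008563     0.01284     0.01284
  E          0.002197      0.0614        3.25
  solve Keq expr → x = 0.004281; check Q = 1646
Then add 0.02397 M of C.
Step 2:
                    C           G           X
  I           0.02617      0.0614        3.25
  C          -0.02192     0.03288     0.03288
  E          0.004244     0.09429       3.283
  solve Keq expr → x = 0.01096; check Q = 1646
Then change container volume by factor 0.8 (V_new/V_old).
Step 3:
                    C           G           X
  I          0.005306      0.1179       4.103
  C           0.00257   -0.003855   -0.003855
  E          0.007876       0.114         4.1
  solve Keq expr → x = -0.001285; check Q = 1646

Direction: reverse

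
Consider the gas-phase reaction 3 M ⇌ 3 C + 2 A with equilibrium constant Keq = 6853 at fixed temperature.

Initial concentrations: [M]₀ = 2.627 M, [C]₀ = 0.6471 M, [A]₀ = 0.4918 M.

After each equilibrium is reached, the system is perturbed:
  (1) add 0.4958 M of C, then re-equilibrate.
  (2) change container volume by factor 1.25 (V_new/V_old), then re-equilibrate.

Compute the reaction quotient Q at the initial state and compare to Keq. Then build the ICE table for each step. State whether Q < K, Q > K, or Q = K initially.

Q₀ = 0.003615; Q < K (proceeds forward)

Q₀ = 0.003615 vs Keq = 6853 ⇒ Q<K, forward
Step 1:
                   M          C          A
  Initial      2.627     0.6471     0.4918
  Change      -2.369      2.369      1.579
  Equil        0.258      3.016      2.071
  solve Keq expr → x = 0.7897; check Q = 6853
Then add 0.4958 M of C.
Step 2:
                   M          C          A
  Initial      0.258      3.512      2.071
  Change      0.0369    -0.0369    -0.0246
  Equil       0.2949      3.475      2.047
  solve Keq expr → x = -0.0123; check Q = 6853
Then change container volume by factor 1.25 (V_new/V_old).
Step 3:
                   M          C          A
  Initial     0.2359       2.78      1.637
  Change    -0.02889    0.02889    0.01926
  Equil        0.207      2.809      1.656
  solve Keq expr → x = 0.00963; check Q = 6853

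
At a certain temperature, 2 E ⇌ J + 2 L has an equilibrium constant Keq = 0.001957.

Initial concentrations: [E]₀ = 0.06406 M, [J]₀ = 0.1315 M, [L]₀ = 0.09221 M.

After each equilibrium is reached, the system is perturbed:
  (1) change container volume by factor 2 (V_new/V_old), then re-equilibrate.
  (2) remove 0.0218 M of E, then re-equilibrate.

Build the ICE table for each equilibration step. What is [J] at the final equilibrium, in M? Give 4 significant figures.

[J]_eq = 0.04745 M

Q₀ = 0.2725 vs Keq = 0.001957 ⇒ Q>K, reverse
Step 1:
                    E           J           L
  I           0.06406      0.1315     0.09221
  C           0.07261    -0.03631    -0.07261
  E            0.1367     0.09519      0.0196
  solve Keq expr → x = -0.03631; check Q = 0.001957
Then change container volume by factor 2 (V_new/V_old).
Step 2:
                    E           J           L
  I           0.06834      0.0476    0.009798
  C         -0.003195    0.001597    0.003195
  E           0.06514     0.04919     0.01299
  solve Keq expr → x = 0.001597; check Q = 0.001957
Then remove 0.0218 M of E.
Step 3:
                    E           J           L
  I           0.04334     0.04919     0.01299
  C          0.003483   -0.001742   -0.003483
  E           0.04683     0.04745    0.009509
  solve Keq expr → x = -0.001742; check Q = 0.001957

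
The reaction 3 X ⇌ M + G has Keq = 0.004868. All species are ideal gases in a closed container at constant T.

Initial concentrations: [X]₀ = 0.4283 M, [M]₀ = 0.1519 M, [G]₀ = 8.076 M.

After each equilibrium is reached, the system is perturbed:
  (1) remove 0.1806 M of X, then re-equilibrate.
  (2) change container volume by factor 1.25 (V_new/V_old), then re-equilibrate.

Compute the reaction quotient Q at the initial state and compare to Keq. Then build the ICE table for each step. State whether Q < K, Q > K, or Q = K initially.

Q₀ = 15.61; Q > K (proceeds reverse)

Q₀ = 15.61 vs Keq = 0.004868 ⇒ Q>K, reverse
Step 1:
                  X         M         G
  init       0.4283    0.1519     8.076
  Δ          0.4544   -0.1515   -0.1515
  eq         0.8827 4.2254e-04     7.925
  solve Keq expr → x = -0.1515; check Q = 0.004868
Then remove 0.1806 M of X.
Step 2:
                  X         M         G
  init       0.7021 4.2254e-04     7.925
  Δ       6.2798e-04 -2.0933e-04 -2.0933e-04
  eq         0.7028 2.1321e-04     7.924
  solve Keq expr → x = -2.0933e-04; check Q = 0.004868
Then change container volume by factor 1.25 (V_new/V_old).
Step 3:
                  X         M         G
  init       0.5622 1.7057e-04     6.339
  Δ       1.0212e-04 -3.4039e-05 -3.4039e-05
  eq         0.5623 1.3653e-04     6.339
  solve Keq expr → x = -3.4039e-05; check Q = 0.004868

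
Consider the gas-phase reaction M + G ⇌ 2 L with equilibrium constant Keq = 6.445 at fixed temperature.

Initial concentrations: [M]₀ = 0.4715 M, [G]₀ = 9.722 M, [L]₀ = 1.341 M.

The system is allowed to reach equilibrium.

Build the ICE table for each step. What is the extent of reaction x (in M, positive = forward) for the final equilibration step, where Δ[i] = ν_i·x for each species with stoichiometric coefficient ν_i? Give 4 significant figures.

x = 0.3958 M

Q₀ = 0.3923 vs Keq = 6.445 ⇒ Q<K, forward
Step 1:
                  M         G         L
  init       0.4715     9.722     1.341
  Δ         -0.3958   -0.3958    0.7917
  eq        0.07567     9.326     2.133
  solve Keq expr → x = 0.3958; check Q = 6.445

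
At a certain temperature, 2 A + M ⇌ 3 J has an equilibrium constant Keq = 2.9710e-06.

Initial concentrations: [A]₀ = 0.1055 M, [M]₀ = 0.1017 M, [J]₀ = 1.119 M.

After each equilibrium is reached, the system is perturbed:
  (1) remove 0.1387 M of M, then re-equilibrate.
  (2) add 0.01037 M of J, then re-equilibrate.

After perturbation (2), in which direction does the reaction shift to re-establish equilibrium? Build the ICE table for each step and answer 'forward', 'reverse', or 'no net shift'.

Q₀ = 1238 vs Keq = 2.9710e-06 ⇒ Q>K, reverse
Step 1:
                  A         M         J
  Initial    0.1055    0.1017     1.119
  Change     0.7393    0.3697    -1.109
  Equil      0.8448    0.4714  0.009999
  solve Keq expr → x = -0.3697; check Q = 2.9710e-06
Then remove 0.1387 M of M.
Step 2:
                  A         M         J
  Initial    0.8448    0.3327  0.009999
  Change  7.2548e-04 3.6274e-04 -0.001088
  Equil      0.8456     0.333   0.00891
  solve Keq expr → x = -3.6274e-04; check Q = 2.9710e-06
Then add 0.01037 M of J.
Step 3:
                  A         M         J
  Initial    0.8456     0.333   0.01928
  Change   0.006861   0.00343  -0.01029
  Equil      0.8524    0.3365  0.008989
  solve Keq expr → x = -0.00343; check Q = 2.9710e-06

Direction: reverse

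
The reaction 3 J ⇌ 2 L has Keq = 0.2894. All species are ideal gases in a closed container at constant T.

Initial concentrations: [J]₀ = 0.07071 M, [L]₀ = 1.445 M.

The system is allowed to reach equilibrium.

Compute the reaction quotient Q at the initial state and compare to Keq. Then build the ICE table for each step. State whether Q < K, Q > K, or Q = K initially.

Q₀ = 5906 vs Keq = 0.2894 ⇒ Q>K, reverse
Step 1:
                  J         L
  init      0.07071     1.445
  Δ            1.12   -0.7464
  eq           1.19    0.6986
  solve Keq expr → x = -0.3732; check Q = 0.2894

Q₀ = 5906; Q > K (proceeds reverse)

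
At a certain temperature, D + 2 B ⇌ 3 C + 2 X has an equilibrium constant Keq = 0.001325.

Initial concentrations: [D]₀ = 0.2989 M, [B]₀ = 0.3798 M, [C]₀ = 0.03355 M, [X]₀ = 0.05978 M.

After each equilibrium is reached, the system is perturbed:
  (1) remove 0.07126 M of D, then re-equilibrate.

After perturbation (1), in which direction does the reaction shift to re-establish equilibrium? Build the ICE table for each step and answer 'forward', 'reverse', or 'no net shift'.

Q₀ = 3.1301e-06 vs Keq = 0.001325 ⇒ Q<K, forward
Step 1:
                    D           B           C           X
  I            0.2989      0.3798     0.03355     0.05978
  C          -0.03248    -0.06497     0.09745     0.06497
  E            0.2664      0.3148       0.131      0.1247
  solve Keq expr → x = 0.03248; check Q = 0.001325
Then remove 0.07126 M of D.
Step 2:
                    D           B           C           X
  I            0.1952      0.3148       0.131      0.1247
  C          0.002567    0.005135   -0.007702   -0.005135
  E            0.1977        0.32      0.1233      0.1196
  solve Keq expr → x = -0.002567; check Q = 0.001325

Direction: reverse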